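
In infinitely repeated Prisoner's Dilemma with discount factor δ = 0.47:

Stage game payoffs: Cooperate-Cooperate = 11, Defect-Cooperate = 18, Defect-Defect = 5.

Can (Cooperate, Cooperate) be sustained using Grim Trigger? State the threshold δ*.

δ* = 0.5385; since δ = 0.47 < 0.5385, cooperation cannot be sustained

Work:
For Grim Trigger:
Cooperate forever: 11/(1-δ)
Defect then punished: 18 + 5·δ/(1-δ)
Need: 11/(1-δ) ≥ 18 + 5·δ/(1-δ)
Solving: δ ≥ (T-R)/(T-P) = (18-11)/(18-5) = 0.5385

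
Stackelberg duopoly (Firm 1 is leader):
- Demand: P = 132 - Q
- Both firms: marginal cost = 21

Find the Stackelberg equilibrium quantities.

q₁* (leader) = 55.5, q₂* (follower) = 27.75

Work:
Follower's reaction: q₂ = (a - c - q₁)/2
Leader substitutes: π₁ = q₁·(a - q₁ - (a-c-q₁)/2 - c)
FOC: q₁* = (132 - 21)/2 = 55.50
Then: q₂* = (132 - 21 - 55.5)/2 = 27.75
Leader has first-mover advantage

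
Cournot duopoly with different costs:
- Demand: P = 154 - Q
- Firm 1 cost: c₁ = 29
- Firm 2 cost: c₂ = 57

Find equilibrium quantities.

q₁* = 51.0, q₂* = 23.0

Work:
Reaction: q₁ = (154 - 29 - q₂)/2
Reaction: q₂ = (154 - 57 - q₁)/2
Solve simultaneously:
q₁* = (154 - 2×29 + 57)/3 = 51.0
q₂* = (154 - 2×57 + 29)/3 = 23.0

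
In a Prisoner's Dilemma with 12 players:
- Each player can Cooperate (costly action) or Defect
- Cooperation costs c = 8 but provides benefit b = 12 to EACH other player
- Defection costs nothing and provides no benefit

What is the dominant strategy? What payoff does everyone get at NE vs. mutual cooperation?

Dominant: Defect; NE payoff = 0; Coop payoff = 124

Work:
Defect dominates (saves cost c = 8, benefit to others is external)
NE: All defect → everyone gets 0
If all cooperate: each receives (11)×12 - 8 = 124
Social dilemma: 124 > 0 but NE gives 0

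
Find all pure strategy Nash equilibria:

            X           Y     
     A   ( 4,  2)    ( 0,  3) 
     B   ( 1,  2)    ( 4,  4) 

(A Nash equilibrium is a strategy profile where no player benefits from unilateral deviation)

Nash equilibrium: (B, Y)

Work:
Best responses:
  P1 vs X: payoffs [4, 1] → best response A (payoff 4)
  P1 vs Y: payoffs [0, 4] → best response B (payoff 4)
  P2 vs A: payoffs [2, 3] → best response Y (payoff 3)
  P2 vs B: payoffs [2, 4] → best response Y (payoff 4)
Mutual best responses: (B,Y) → Nash equilibria.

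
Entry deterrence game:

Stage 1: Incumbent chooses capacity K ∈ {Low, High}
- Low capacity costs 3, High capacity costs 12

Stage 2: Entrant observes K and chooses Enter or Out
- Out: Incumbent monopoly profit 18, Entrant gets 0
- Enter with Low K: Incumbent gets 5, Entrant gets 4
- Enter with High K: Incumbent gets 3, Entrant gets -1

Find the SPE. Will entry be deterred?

SPE: (High, Enter|Low, Out|High); Entry deterred. Incumbent net profit = 6

Work:
After Low K: Entrant enters (4 > 0)
After High K: Entrant stays out (-1 < 0)
Incumbent: Low → 5−3=2, High → 18−12=6
Incumbent chooses High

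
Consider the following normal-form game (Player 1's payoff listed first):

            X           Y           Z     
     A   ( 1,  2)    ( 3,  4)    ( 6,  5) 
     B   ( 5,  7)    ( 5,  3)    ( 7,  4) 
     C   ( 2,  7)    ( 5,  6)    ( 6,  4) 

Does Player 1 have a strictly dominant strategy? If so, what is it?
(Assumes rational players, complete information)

No strictly dominant strategy exists for Player 1

Work:
A strategy strictly dominates another if it gives a strictly higher payoff against every opponent action. Compare each pair of P1's strategies column-by-column:
  A vs B: [1 vs 5, 3 vs 5, 6 vs 7] → A does not strictly dominate B (column X: 1 ≤ 5)
  A vs C: [1 vs 2, 3 vs 5, 6 vs 6] → A does not strictly dominate C (column X: 1 ≤ 2)
  B vs A: [5 vs 1, 5 vs 3, 7 vs 6] → B strictly dominates A
  B vs C: [5 vs 2, 5 vs 5, 7 vs 6] → B does not strictly dominate C (column Y: 5 ≤ 5)
  C vs A: [2 vs 1, 5 vs 3, 6 vs 6] → C does not strictly dominate A (column Z: 6 ≤ 6)
  C vs B: [2 vs 5, 5 vs 5, 6 vs 7] → C does not strictly dominate B (column X: 2 ≤ 5)
No single strategy strictly dominates all others → no strictly dominant strategy.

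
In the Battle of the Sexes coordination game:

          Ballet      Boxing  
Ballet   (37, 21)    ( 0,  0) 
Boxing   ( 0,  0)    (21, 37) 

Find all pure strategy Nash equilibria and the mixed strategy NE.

Pure NE: (Ballet, Ballet) and (Boxing, Boxing); Mixed NE: p = 0.6379, q = 0.3621

Work:
Check pure NE:
(Ballet, Ballet): (37, 21) - no unilateral deviation beneficial
(Boxing, Boxing): (21, 37) - no unilateral deviation beneficial
Mixed NE: P1 plays Ballet with p = 0.6379, P2 plays Ballet with q = 0.3621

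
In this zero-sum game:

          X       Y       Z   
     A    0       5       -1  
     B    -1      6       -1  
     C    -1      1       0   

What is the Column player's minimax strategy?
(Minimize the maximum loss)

Column should play X or Z (all achieve the minimum), value = 0

Work:
Column player minimizes Row's maximum payoff:
Column X: max payoff to Row = 0
Column Y: max payoff to Row = 6
Column Z: max payoff to Row = 0
Minimum is 0, achieved by columns X, Z (tied).
Each of X or Z is a minimax strategy.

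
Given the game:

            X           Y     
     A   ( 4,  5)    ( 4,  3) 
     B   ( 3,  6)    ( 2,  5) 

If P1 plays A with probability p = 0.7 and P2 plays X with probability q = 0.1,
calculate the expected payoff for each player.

E[P1] = 3.43, E[P2] = 3.77

Work:
E[P1] = p·q·π₁(A,X) + p·(1-q)·π₁(A,Y) + (1-p)·q·π₁(B,X) + (1-p)·(1-q)·π₁(B,Y)
= 0.7·0.1·4 + 0.7·0.9·4 + 0.3·0.1·3 + 0.3·0.9·2
= 3.43

E[P2] = 3.77 (similar calculation)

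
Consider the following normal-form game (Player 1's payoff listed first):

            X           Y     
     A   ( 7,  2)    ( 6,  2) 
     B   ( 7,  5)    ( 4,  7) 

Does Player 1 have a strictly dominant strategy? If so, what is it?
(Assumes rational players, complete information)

No strictly dominant strategy exists for Player 1

Work:
A strategy strictly dominates another if it gives a strictly higher payoff against every opponent action. Compare each pair of P1's strategies column-by-column:
  A vs B: [7 vs 7, 6 vs 4] → A does not strictly dominate B (column X: 7 ≤ 7)
  B vs A: [7 vs 7, 4 vs 6] → B does not strictly dominate A (column X: 7 ≤ 7)
No single strategy strictly dominates all others → no strictly dominant strategy.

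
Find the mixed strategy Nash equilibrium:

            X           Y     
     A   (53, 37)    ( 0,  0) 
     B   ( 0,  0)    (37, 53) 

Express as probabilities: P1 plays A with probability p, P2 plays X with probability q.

p = 0.5889, q = 0.4111

Work:
Find probabilities that make opponent indifferent:
P2 chooses q to make P1 indifferent between A and B
P1 chooses p to make P2 indifferent between X and Y
Mixed NE: P1 plays (A: 0.5889, B: 0.4111), P2 plays (X: 0.4111, Y: 0.5889)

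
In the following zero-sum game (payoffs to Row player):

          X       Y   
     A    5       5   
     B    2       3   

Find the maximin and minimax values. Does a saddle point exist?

Maximin = 5, Minimax = 5, Saddle: True

Work:
Row minimums: [5, 2] → maximin = 5
Column maximums: [5, 5] → minimax = 5
Saddle point exists! Game value = 5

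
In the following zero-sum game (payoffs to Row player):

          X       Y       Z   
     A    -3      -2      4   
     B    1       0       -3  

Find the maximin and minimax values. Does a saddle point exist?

Maximin = -3, Minimax = 0, Saddle: False

Work:
Row minimums: [-3, -3] → maximin = -3
Column maximums: [1, 0, 4] → minimax = 0
No saddle point (maximin ≠ minimax). Mixed strategy needed.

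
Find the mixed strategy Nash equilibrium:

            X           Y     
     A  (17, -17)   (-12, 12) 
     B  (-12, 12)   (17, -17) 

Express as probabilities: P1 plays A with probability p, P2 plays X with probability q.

p = 0.5, q = 0.5

Work:
Find probabilities that make opponent indifferent:
P2 chooses q to make P1 indifferent between A and B
P1 chooses p to make P2 indifferent between X and Y
Mixed NE: P1 plays (A: 0.5, B: 0.5), P2 plays (X: 0.5, Y: 0.5)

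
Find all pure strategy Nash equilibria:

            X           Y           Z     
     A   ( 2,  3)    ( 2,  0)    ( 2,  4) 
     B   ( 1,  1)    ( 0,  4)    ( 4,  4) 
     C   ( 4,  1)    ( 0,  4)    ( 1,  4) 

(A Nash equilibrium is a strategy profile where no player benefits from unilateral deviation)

Nash equilibrium: (B, Z)

Work:
Best responses:
  P1 vs X: payoffs [2, 1, 4] → best response C (payoff 4)
  P1 vs Y: payoffs [2, 0, 0] → best response A (payoff 2)
  P1 vs Z: payoffs [2, 4, 1] → best response B (payoff 4)
  P2 vs A: payoffs [3, 0, 4] → best response Z (payoff 4)
  P2 vs B: payoffs [1, 4, 4] → best response Y/Z (payoff 4)
  P2 vs C: payoffs [1, 4, 4] → best response Y/Z (payoff 4)
Mutual best responses: (B,Z) → Nash equilibria.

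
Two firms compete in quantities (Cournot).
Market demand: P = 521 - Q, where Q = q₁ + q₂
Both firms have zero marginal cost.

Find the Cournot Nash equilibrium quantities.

q₁* = q₂* = 173.67; P* = 173.67

Work:
Profit: π_i = P·q_i = (a - q_i - q_j)·q_i
FOC: ∂π_i/∂q_i = a - 2q_i - q_j = 0
Reaction function: q_i = (521 - q_j)/2
Symmetry: q* = 521/3 = 173.67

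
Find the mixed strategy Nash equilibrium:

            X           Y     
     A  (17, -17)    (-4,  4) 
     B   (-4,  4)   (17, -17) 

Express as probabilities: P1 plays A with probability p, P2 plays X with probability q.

p = 0.5, q = 0.5

Work:
Find probabilities that make opponent indifferent:
P2 chooses q to make P1 indifferent between A and B
P1 chooses p to make P2 indifferent between X and Y
Mixed NE: P1 plays (A: 0.5, B: 0.5), P2 plays (X: 0.5, Y: 0.5)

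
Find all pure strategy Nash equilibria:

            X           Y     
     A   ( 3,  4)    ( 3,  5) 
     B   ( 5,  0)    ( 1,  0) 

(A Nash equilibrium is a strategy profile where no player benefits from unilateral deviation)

Nash equilibrium: (A, Y), (B, X)

Work:
Best responses:
  P1 vs X: payoffs [3, 5] → best response B (payoff 5)
  P1 vs Y: payoffs [3, 1] → best response A (payoff 3)
  P2 vs A: payoffs [4, 5] → best response Y (payoff 5)
  P2 vs B: payoffs [0, 0] → best response X/Y (payoff 0)
Mutual best responses: (A,Y), (B,X) → Nash equilibria.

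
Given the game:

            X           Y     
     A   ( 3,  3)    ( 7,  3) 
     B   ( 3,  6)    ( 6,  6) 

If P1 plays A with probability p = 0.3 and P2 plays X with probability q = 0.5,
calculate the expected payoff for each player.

E[P1] = 4.65, E[P2] = 5.1

Work:
E[P1] = p·q·π₁(A,X) + p·(1-q)·π₁(A,Y) + (1-p)·q·π₁(B,X) + (1-p)·(1-q)·π₁(B,Y)
= 0.3·0.5·3 + 0.3·0.5·7 + 0.7·0.5·3 + 0.7·0.5·6
= 4.65

E[P2] = 5.1 (similar calculation)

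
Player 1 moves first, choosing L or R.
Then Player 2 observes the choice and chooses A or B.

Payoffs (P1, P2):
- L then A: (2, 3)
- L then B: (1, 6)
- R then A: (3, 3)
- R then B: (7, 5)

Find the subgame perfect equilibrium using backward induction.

P1 plays R, P2 plays B after L and B after R; Payoff (7, 5)

Work:
Backward induction:
After L: P2 chooses B → P1 gets 1
After R: P2 chooses B → P1 gets 7
P1 chooses R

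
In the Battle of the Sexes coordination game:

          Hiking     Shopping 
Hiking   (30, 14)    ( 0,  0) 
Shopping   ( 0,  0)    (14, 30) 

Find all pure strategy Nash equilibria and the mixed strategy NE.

Pure NE: (Hiking, Hiking) and (Shopping, Shopping); Mixed NE: p = 0.6818, q = 0.3182

Work:
Check pure NE:
(Hiking, Hiking): (30, 14) - no unilateral deviation beneficial
(Shopping, Shopping): (14, 30) - no unilateral deviation beneficial
Mixed NE: P1 plays Hiking with p = 0.6818, P2 plays Hiking with q = 0.3182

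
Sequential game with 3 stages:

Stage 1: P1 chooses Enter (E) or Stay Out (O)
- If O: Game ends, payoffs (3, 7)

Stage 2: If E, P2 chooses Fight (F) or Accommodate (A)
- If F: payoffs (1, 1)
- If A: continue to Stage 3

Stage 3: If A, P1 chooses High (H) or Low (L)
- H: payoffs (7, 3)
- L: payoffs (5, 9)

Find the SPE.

SPE: (E, A, H); Outcome (7, 3)

Work:
Stage 3: P1 chooses H (7 vs 5)
Stage 2: P2: F->1, A->3 (anticipating H). Choose A
Stage 1: P1: O->3, E->7 (anticipating A, H). Choose E
SPE path: E -> A -> H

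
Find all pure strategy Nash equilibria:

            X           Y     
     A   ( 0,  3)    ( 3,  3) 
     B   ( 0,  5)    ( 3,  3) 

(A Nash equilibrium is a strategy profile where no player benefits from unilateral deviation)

Nash equilibrium: (A, X), (A, Y), (B, X)

Work:
Best responses:
  P1 vs X: payoffs [0, 0] → best response A/B (payoff 0)
  P1 vs Y: payoffs [3, 3] → best response A/B (payoff 3)
  P2 vs A: payoffs [3, 3] → best response X/Y (payoff 3)
  P2 vs B: payoffs [5, 3] → best response X (payoff 5)
Mutual best responses: (A,X), (A,Y), (B,X) → Nash equilibria.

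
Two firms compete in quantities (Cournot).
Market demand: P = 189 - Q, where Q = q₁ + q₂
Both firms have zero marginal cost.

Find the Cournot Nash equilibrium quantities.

q₁* = q₂* = 63.0; P* = 63.0

Work:
Profit: π_i = P·q_i = (a - q_i - q_j)·q_i
FOC: ∂π_i/∂q_i = a - 2q_i - q_j = 0
Reaction function: q_i = (189 - q_j)/2
Symmetry: q* = 189/3 = 63.0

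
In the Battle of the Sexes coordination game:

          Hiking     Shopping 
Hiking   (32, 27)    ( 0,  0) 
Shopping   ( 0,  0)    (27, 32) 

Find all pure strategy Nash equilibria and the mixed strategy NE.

Pure NE: (Hiking, Hiking) and (Shopping, Shopping); Mixed NE: p = 0.5424, q = 0.4576

Work:
Check pure NE:
(Hiking, Hiking): (32, 27) - no unilateral deviation beneficial
(Shopping, Shopping): (27, 32) - no unilateral deviation beneficial
Mixed NE: P1 plays Hiking with p = 0.5424, P2 plays Hiking with q = 0.4576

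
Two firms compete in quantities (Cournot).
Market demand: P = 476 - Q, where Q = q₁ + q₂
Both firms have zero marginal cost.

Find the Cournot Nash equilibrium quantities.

q₁* = q₂* = 158.67; P* = 158.67

Work:
Profit: π_i = P·q_i = (a - q_i - q_j)·q_i
FOC: ∂π_i/∂q_i = a - 2q_i - q_j = 0
Reaction function: q_i = (476 - q_j)/2
Symmetry: q* = 476/3 = 158.67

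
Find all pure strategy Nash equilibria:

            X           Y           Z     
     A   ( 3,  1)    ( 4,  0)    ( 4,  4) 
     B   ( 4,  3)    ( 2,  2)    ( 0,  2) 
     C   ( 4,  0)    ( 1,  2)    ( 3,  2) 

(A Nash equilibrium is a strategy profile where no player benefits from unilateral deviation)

Nash equilibrium: (A, Z), (B, X)

Work:
Best responses:
  P1 vs X: payoffs [3, 4, 4] → best response B/C (payoff 4)
  P1 vs Y: payoffs [4, 2, 1] → best response A (payoff 4)
  P1 vs Z: payoffs [4, 0, 3] → best response A (payoff 4)
  P2 vs A: payoffs [1, 0, 4] → best response Z (payoff 4)
  P2 vs B: payoffs [3, 2, 2] → best response X (payoff 3)
  P2 vs C: payoffs [0, 2, 2] → best response Y/Z (payoff 2)
Mutual best responses: (A,Z), (B,X) → Nash equilibria.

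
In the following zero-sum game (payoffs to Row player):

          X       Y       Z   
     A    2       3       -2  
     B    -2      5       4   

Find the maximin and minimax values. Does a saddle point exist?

Maximin = -2, Minimax = 2, Saddle: False

Work:
Row minimums: [-2, -2] → maximin = -2
Column maximums: [2, 5, 4] → minimax = 2
No saddle point (maximin ≠ minimax). Mixed strategy needed.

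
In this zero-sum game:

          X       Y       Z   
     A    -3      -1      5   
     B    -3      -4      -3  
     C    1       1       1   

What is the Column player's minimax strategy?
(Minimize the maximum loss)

Column should play X or Y (all achieve the minimum), value = 1

Work:
Column player minimizes Row's maximum payoff:
Column X: max payoff to Row = 1
Column Y: max payoff to Row = 1
Column Z: max payoff to Row = 5
Minimum is 1, achieved by columns X, Y (tied).
Each of X or Y is a minimax strategy.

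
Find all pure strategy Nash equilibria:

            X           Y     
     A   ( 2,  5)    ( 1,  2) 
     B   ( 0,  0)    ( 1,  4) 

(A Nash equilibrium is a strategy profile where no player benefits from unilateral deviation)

Nash equilibrium: (A, X), (B, Y)

Work:
Best responses:
  P1 vs X: payoffs [2, 0] → best response A (payoff 2)
  P1 vs Y: payoffs [1, 1] → best response A/B (payoff 1)
  P2 vs A: payoffs [5, 2] → best response X (payoff 5)
  P2 vs B: payoffs [0, 4] → best response Y (payoff 4)
Mutual best responses: (A,X), (B,Y) → Nash equilibria.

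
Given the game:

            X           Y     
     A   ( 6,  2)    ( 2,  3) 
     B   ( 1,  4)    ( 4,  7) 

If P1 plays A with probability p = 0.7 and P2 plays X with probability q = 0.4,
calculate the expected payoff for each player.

E[P1] = 3.36, E[P2] = 3.56

Work:
E[P1] = p·q·π₁(A,X) + p·(1-q)·π₁(A,Y) + (1-p)·q·π₁(B,X) + (1-p)·(1-q)·π₁(B,Y)
= 0.7·0.4·6 + 0.7·0.6·2 + 0.3·0.4·1 + 0.3·0.6·4
= 3.36

E[P2] = 3.56 (similar calculation)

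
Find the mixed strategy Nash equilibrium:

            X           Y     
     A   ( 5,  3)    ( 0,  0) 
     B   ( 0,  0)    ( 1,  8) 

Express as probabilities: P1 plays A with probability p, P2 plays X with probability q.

p = 0.7273, q = 0.1667

Work:
Find probabilities that make opponent indifferent:
P2 chooses q to make P1 indifferent between A and B
P1 chooses p to make P2 indifferent between X and Y
Mixed NE: P1 plays (A: 0.7273, B: 0.2727), P2 plays (X: 0.1667, Y: 0.8333)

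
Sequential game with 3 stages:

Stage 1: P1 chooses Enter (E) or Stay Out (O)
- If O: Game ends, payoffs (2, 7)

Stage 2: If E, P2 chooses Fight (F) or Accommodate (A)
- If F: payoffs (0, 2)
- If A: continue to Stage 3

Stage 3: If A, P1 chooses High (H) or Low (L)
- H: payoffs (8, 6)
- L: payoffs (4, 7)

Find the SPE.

SPE: (E, A, H); Outcome (8, 6)

Work:
Stage 3: P1 chooses H (8 vs 4)
Stage 2: P2: F->2, A->6 (anticipating H). Choose A
Stage 1: P1: O->2, E->8 (anticipating A, H). Choose E
SPE path: E -> A -> H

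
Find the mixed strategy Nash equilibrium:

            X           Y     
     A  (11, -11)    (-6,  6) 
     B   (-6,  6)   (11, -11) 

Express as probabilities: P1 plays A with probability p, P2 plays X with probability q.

p = 0.5, q = 0.5

Work:
Find probabilities that make opponent indifferent:
P2 chooses q to make P1 indifferent between A and B
P1 chooses p to make P2 indifferent between X and Y
Mixed NE: P1 plays (A: 0.5, B: 0.5), P2 plays (X: 0.5, Y: 0.5)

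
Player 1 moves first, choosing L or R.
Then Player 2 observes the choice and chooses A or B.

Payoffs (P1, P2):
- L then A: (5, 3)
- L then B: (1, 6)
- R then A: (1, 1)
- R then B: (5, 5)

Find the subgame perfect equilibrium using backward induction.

P1 plays R, P2 plays B after L and B after R; Payoff (5, 5)

Work:
Backward induction:
After L: P2 chooses B → P1 gets 1
After R: P2 chooses B → P1 gets 5
P1 chooses R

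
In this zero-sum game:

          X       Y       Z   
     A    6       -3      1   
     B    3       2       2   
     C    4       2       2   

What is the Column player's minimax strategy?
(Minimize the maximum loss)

Column should play Y or Z (all achieve the minimum), value = 2

Work:
Column player minimizes Row's maximum payoff:
Column X: max payoff to Row = 6
Column Y: max payoff to Row = 2
Column Z: max payoff to Row = 2
Minimum is 2, achieved by columns Y, Z (tied).
Each of Y or Z is a minimax strategy.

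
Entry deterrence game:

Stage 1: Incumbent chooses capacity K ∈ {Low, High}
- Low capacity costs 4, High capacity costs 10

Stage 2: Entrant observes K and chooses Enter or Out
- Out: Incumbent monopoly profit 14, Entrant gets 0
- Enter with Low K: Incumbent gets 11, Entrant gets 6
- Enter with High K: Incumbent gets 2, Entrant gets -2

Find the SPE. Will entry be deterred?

SPE: (Low, Enter|Low, Out|High); Entry not deterred. Incumbent net profit = 7, Entrant gets 6

Work:
After Low K: Entrant enters (6 > 0)
After High K: Entrant stays out (-2 < 0)
Incumbent: Low → 11−4=7, High → 14−10=4
Incumbent chooses Low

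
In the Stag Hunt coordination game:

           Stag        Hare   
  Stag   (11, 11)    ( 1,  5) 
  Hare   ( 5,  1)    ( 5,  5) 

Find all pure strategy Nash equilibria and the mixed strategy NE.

Pure NE: (Stag, Stag) and (Hare, Hare); Mixed NE: p = 0.4, q = 0.4

Work:
Check pure NE:
(Stag, Stag): (11, 11) - no unilateral deviation beneficial
(Hare, Hare): (5, 5) - no unilateral deviation beneficial
Mixed NE: P1 plays Stag with p = 0.4, P2 plays Stag with q = 0.4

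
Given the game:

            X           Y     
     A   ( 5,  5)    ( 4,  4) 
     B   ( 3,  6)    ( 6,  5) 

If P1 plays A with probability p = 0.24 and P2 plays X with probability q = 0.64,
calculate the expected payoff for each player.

E[P1] = 4.2144, E[P2] = 5.4

Work:
E[P1] = p·q·π₁(A,X) + p·(1-q)·π₁(A,Y) + (1-p)·q·π₁(B,X) + (1-p)·(1-q)·π₁(B,Y)
= 0.24·0.64·5 + 0.24·0.36·4 + 0.76·0.64·3 + 0.76·0.36·6
= 4.2144

E[P2] = 5.4 (similar calculation)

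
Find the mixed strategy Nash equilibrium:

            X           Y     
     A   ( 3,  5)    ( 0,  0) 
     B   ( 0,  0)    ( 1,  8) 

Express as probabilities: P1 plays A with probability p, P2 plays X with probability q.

p = 0.6154, q = 0.25

Work:
Find probabilities that make opponent indifferent:
P2 chooses q to make P1 indifferent between A and B
P1 chooses p to make P2 indifferent between X and Y
Mixed NE: P1 plays (A: 0.6154, B: 0.3846), P2 plays (X: 0.25, Y: 0.75)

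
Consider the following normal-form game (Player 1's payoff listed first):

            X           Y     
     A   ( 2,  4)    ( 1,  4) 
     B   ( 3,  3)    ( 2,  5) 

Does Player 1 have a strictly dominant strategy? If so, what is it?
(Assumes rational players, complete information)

Yes, Player 1's strictly dominant strategy is B

Work:
A strategy strictly dominates another if it gives a strictly higher payoff against every opponent action. Compare each pair of P1's strategies column-by-column:
  A vs B: [2 vs 3, 1 vs 2] → A does not strictly dominate B (column X: 2 ≤ 3)
  B vs A: [3 vs 2, 2 vs 1] → B strictly dominates A
B strictly dominates every other strategy → strictly dominant.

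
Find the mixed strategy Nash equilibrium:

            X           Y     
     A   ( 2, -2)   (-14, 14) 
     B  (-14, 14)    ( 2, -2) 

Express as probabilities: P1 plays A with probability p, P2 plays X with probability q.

p = 0.5, q = 0.5

Work:
Find probabilities that make opponent indifferent:
P2 chooses q to make P1 indifferent between A and B
P1 chooses p to make P2 indifferent between X and Y
Mixed NE: P1 plays (A: 0.5, B: 0.5), P2 plays (X: 0.5, Y: 0.5)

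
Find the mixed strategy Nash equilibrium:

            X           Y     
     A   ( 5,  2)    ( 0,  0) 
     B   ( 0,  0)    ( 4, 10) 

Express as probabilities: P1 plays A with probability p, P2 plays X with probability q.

p = 0.8333, q = 0.4444

Work:
Find probabilities that make opponent indifferent:
P2 chooses q to make P1 indifferent between A and B
P1 chooses p to make P2 indifferent between X and Y
Mixed NE: P1 plays (A: 0.8333, B: 0.1667), P2 plays (X: 0.4444, Y: 0.5556)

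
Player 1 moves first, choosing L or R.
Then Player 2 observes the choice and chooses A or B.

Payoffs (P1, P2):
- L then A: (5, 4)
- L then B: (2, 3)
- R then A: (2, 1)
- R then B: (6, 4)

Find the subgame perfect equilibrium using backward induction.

P1 plays R, P2 plays A after L and B after R; Payoff (6, 4)

Work:
Backward induction:
After L: P2 chooses A → P1 gets 5
After R: P2 chooses B → P1 gets 6
P1 chooses R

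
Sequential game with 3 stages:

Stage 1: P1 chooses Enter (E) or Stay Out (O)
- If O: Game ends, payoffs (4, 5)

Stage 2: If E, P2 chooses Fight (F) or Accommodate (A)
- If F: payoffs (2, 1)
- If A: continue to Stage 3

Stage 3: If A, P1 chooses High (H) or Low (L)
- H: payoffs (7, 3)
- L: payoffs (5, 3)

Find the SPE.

SPE: (E, A, H); Outcome (7, 3)

Work:
Stage 3: P1 chooses H (7 vs 5)
Stage 2: P2: F->1, A->3 (anticipating H). Choose A
Stage 1: P1: O->4, E->7 (anticipating A, H). Choose E
SPE path: E -> A -> H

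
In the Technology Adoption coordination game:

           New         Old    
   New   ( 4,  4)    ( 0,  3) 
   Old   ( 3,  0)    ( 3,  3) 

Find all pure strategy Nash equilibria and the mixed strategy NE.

Pure NE: (New, New) and (Old, Old); Mixed NE: p = 0.75, q = 0.75

Work:
Check pure NE:
(New, New): (4, 4) - no unilateral deviation beneficial
(Old, Old): (3, 3) - no unilateral deviation beneficial
Mixed NE: P1 plays New with p = 0.75, P2 plays New with q = 0.75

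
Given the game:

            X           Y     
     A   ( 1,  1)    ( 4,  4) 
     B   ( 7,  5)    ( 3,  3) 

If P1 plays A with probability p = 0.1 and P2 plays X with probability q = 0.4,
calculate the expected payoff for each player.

E[P1] = 4.42, E[P2] = 3.7

Work:
E[P1] = p·q·π₁(A,X) + p·(1-q)·π₁(A,Y) + (1-p)·q·π₁(B,X) + (1-p)·(1-q)·π₁(B,Y)
= 0.1·0.4·1 + 0.1·0.6·4 + 0.9·0.4·7 + 0.9·0.6·3
= 4.42

E[P2] = 3.7 (similar calculation)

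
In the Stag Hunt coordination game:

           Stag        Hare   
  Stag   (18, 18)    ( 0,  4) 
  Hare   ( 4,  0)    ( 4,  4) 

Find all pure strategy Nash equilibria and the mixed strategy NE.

Pure NE: (Stag, Stag) and (Hare, Hare); Mixed NE: p = 0.2222, q = 0.2222

Work:
Check pure NE:
(Stag, Stag): (18, 18) - no unilateral deviation beneficial
(Hare, Hare): (4, 4) - no unilateral deviation beneficial
Mixed NE: P1 plays Stag with p = 0.2222, P2 plays Stag with q = 0.2222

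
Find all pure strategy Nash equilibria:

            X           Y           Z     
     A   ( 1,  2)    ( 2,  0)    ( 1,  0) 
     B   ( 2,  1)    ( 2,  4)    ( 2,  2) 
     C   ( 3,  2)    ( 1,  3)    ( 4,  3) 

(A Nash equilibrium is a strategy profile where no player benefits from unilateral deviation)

Nash equilibrium: (B, Y), (C, Z)

Work:
Best responses:
  P1 vs X: payoffs [1, 2, 3] → best response C (payoff 3)
  P1 vs Y: payoffs [2, 2, 1] → best response A/B (payoff 2)
  P1 vs Z: payoffs [1, 2, 4] → best response C (payoff 4)
  P2 vs A: payoffs [2, 0, 0] → best response X (payoff 2)
  P2 vs B: payoffs [1, 4, 2] → best response Y (payoff 4)
  P2 vs C: payoffs [2, 3, 3] → best response Y/Z (payoff 3)
Mutual best responses: (B,Y), (C,Z) → Nash equilibria.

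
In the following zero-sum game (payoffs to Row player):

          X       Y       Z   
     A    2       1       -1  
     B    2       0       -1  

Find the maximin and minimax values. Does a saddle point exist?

Maximin = -1, Minimax = -1, Saddle: True

Work:
Row minimums: [-1, -1] → maximin = -1
Column maximums: [2, 1, -1] → minimax = -1
Saddle point exists! Game value = -1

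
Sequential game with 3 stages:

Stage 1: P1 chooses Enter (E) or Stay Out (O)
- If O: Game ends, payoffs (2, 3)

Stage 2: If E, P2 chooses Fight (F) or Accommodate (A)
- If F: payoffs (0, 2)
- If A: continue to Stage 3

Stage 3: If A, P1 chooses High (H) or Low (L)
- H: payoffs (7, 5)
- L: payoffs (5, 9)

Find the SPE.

SPE: (E, A, H); Outcome (7, 5)

Work:
Stage 3: P1 chooses H (7 vs 5)
Stage 2: P2: F->2, A->5 (anticipating H). Choose A
Stage 1: P1: O->2, E->7 (anticipating A, H). Choose E
SPE path: E -> A -> H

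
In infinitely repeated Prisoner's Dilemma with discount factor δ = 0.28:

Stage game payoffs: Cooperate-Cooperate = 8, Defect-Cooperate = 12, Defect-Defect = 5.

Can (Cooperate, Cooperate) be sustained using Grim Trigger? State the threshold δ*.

δ* = 0.5714; since δ = 0.28 < 0.5714, cooperation cannot be sustained

Work:
For Grim Trigger:
Cooperate forever: 8/(1-δ)
Defect then punished: 12 + 5·δ/(1-δ)
Need: 8/(1-δ) ≥ 12 + 5·δ/(1-δ)
Solving: δ ≥ (T-R)/(T-P) = (12-8)/(12-5) = 0.5714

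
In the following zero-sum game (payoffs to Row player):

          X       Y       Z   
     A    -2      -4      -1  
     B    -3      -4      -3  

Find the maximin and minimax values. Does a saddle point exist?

Maximin = -4, Minimax = -4, Saddle: True

Work:
Row minimums: [-4, -4] → maximin = -4
Column maximums: [-2, -4, -1] → minimax = -4
Saddle point exists! Game value = -4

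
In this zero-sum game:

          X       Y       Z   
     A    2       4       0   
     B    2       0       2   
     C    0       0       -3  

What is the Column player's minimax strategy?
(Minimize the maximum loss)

Column should play X or Z (all achieve the minimum), value = 2

Work:
Column player minimizes Row's maximum payoff:
Column X: max payoff to Row = 2
Column Y: max payoff to Row = 4
Column Z: max payoff to Row = 2
Minimum is 2, achieved by columns X, Z (tied).
Each of X or Z is a minimax strategy.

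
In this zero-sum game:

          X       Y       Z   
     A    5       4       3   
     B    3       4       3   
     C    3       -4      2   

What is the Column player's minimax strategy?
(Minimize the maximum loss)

Column should play Z, value = 3

Work:
Column player minimizes Row's maximum payoff:
Column X: max payoff to Row = 5
Column Y: max payoff to Row = 4
Column Z: max payoff to Row = 3
Minimum is 3, achieved by column Z.
Minimax strategy: Z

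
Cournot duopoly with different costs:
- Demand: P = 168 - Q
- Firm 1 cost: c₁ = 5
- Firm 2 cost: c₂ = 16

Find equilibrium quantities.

q₁* = 58.0, q₂* = 47.0

Work:
Reaction: q₁ = (168 - 5 - q₂)/2
Reaction: q₂ = (168 - 16 - q₁)/2
Solve simultaneously:
q₁* = (168 - 2×5 + 16)/3 = 58.0
q₂* = (168 - 2×16 + 5)/3 = 47.0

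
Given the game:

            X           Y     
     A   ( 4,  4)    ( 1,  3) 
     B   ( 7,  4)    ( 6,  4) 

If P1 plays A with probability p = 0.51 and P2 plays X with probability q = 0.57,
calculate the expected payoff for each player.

E[P1] = 4.6014, E[P2] = 3.7807

Work:
E[P1] = p·q·π₁(A,X) + p·(1-q)·π₁(A,Y) + (1-p)·q·π₁(B,X) + (1-p)·(1-q)·π₁(B,Y)
= 0.51·0.57·4 + 0.51·0.43·1 + 0.49·0.57·7 + 0.49·0.43·6
= 4.6014

E[P2] = 3.7807 (similar calculation)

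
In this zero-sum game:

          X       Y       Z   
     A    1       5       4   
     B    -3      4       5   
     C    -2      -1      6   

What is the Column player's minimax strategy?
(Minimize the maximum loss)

Column should play X, value = 1

Work:
Column player minimizes Row's maximum payoff:
Column X: max payoff to Row = 1
Column Y: max payoff to Row = 5
Column Z: max payoff to Row = 6
Minimum is 1, achieved by column X.
Minimax strategy: X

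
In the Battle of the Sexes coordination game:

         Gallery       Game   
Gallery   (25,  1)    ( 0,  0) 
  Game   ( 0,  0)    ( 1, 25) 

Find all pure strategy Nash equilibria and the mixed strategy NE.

Pure NE: (Gallery, Gallery) and (Game, Game); Mixed NE: p = 0.9615, q = 0.0385

Work:
Check pure NE:
(Gallery, Gallery): (25, 1) - no unilateral deviation beneficial
(Game, Game): (1, 25) - no unilateral deviation beneficial
Mixed NE: P1 plays Gallery with p = 0.9615, P2 plays Gallery with q = 0.0385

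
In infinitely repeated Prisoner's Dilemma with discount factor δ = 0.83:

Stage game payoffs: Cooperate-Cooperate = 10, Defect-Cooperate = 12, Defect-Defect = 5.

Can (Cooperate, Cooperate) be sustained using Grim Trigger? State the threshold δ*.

δ* = 0.2857; since δ = 0.83 ≥ 0.2857, cooperation can be sustained

Work:
For Grim Trigger:
Cooperate forever: 10/(1-δ)
Defect then punished: 12 + 5·δ/(1-δ)
Need: 10/(1-δ) ≥ 12 + 5·δ/(1-δ)
Solving: δ ≥ (T-R)/(T-P) = (12-10)/(12-5) = 0.2857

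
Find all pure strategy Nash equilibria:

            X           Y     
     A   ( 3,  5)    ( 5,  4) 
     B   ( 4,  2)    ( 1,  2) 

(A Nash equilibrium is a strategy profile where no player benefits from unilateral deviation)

Nash equilibrium: (B, X)

Work:
Best responses:
  P1 vs X: payoffs [3, 4] → best response B (payoff 4)
  P1 vs Y: payoffs [5, 1] → best response A (payoff 5)
  P2 vs A: payoffs [5, 4] → best response X (payoff 5)
  P2 vs B: payoffs [2, 2] → best response X/Y (payoff 2)
Mutual best responses: (B,X) → Nash equilibria.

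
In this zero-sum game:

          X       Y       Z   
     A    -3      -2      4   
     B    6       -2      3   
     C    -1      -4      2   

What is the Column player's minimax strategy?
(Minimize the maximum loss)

Column should play Y, value = -2

Work:
Column player minimizes Row's maximum payoff:
Column X: max payoff to Row = 6
Column Y: max payoff to Row = -2
Column Z: max payoff to Row = 4
Minimum is -2, achieved by column Y.
Minimax strategy: Y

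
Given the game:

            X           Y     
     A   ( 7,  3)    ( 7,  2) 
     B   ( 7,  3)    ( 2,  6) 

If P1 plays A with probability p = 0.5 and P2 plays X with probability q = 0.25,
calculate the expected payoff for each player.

E[P1] = 5.125, E[P2] = 3.75

Work:
E[P1] = p·q·π₁(A,X) + p·(1-q)·π₁(A,Y) + (1-p)·q·π₁(B,X) + (1-p)·(1-q)·π₁(B,Y)
= 0.5·0.25·7 + 0.5·0.75·7 + 0.5·0.25·7 + 0.5·0.75·2
= 5.125

E[P2] = 3.75 (similar calculation)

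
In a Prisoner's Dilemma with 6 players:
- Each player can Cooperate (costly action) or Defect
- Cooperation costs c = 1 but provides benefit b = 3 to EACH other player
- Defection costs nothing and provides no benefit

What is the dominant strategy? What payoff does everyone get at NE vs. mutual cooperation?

Dominant: Defect; NE payoff = 0; Coop payoff = 14

Work:
Defect dominates (saves cost c = 1, benefit to others is external)
NE: All defect → everyone gets 0
If all cooperate: each receives (5)×3 - 1 = 14
Social dilemma: 14 > 0 but NE gives 0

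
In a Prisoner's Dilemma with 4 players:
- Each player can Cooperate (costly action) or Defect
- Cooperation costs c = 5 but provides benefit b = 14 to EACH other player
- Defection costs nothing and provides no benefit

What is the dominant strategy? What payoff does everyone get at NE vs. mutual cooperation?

Dominant: Defect; NE payoff = 0; Coop payoff = 37

Work:
Defect dominates (saves cost c = 5, benefit to others is external)
NE: All defect → everyone gets 0
If all cooperate: each receives (3)×14 - 5 = 37
Social dilemma: 37 > 0 but NE gives 0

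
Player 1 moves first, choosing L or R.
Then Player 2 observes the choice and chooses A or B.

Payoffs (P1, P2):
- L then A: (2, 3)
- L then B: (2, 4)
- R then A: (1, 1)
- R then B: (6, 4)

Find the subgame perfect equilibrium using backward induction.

P1 plays R, P2 plays B after L and B after R; Payoff (6, 4)

Work:
Backward induction:
After L: P2 chooses B → P1 gets 2
After R: P2 chooses B → P1 gets 6
P1 chooses R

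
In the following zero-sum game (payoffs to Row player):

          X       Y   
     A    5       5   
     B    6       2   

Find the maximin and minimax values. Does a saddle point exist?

Maximin = 5, Minimax = 5, Saddle: True

Work:
Row minimums: [5, 2] → maximin = 5
Column maximums: [6, 5] → minimax = 5
Saddle point exists! Game value = 5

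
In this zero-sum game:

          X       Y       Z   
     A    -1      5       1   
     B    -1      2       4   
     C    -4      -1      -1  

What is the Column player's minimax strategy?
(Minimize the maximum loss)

Column should play X, value = -1

Work:
Column player minimizes Row's maximum payoff:
Column X: max payoff to Row = -1
Column Y: max payoff to Row = 5
Column Z: max payoff to Row = 4
Minimum is -1, achieved by column X.
Minimax strategy: X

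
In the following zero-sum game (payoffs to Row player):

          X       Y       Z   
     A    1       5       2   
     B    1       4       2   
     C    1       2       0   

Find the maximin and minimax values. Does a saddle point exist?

Maximin = 1, Minimax = 1, Saddle: True

Work:
Row minimums: [1, 1, 0] → maximin = 1
Column maximums: [1, 5, 2] → minimax = 1
Saddle point exists! Game value = 1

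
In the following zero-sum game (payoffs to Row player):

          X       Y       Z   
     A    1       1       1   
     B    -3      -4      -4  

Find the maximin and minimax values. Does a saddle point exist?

Maximin = 1, Minimax = 1, Saddle: True

Work:
Row minimums: [1, -4] → maximin = 1
Column maximums: [1, 1, 1] → minimax = 1
Saddle point exists! Game value = 1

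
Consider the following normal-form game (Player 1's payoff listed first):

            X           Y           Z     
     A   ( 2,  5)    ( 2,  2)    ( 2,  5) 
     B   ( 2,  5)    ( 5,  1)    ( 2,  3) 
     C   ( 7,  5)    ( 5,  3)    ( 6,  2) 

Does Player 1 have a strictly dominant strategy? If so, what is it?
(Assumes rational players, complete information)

No strictly dominant strategy exists for Player 1

Work:
A strategy strictly dominates another if it gives a strictly higher payoff against every opponent action. Compare each pair of P1's strategies column-by-column:
  A vs B: [2 vs 2, 2 vs 5, 2 vs 2] → A does not strictly dominate B (column X: 2 ≤ 2)
  A vs C: [2 vs 7, 2 vs 5, 2 vs 6] → A does not strictly dominate C (column X: 2 ≤ 7)
  B vs A: [2 vs 2, 5 vs 2, 2 vs 2] → B does not strictly dominate A (column X: 2 ≤ 2)
  B vs C: [2 vs 7, 5 vs 5, 2 vs 6] → B does not strictly dominate C (column X: 2 ≤ 7)
  C vs A: [7 vs 2, 5 vs 2, 6 vs 2] → C strictly dominates A
  C vs B: [7 vs 2, 5 vs 5, 6 vs 2] → C does not strictly dominate B (column Y: 5 ≤ 5)
No single strategy strictly dominates all others → no strictly dominant strategy.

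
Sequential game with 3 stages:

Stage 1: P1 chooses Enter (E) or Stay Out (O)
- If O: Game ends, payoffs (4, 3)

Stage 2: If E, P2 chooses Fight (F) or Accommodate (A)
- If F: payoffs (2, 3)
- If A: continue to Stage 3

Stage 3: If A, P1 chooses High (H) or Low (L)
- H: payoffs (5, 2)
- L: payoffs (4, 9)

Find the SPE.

SPE: (O, F, H); Outcome (4, 3)

Work:
Stage 3: P1 chooses H (5 vs 4)
Stage 2: P2: F->3, A->2 (anticipating H). Choose F
Stage 1: P1: O->4, E->2 (anticipating F, H). Choose O
SPE path: O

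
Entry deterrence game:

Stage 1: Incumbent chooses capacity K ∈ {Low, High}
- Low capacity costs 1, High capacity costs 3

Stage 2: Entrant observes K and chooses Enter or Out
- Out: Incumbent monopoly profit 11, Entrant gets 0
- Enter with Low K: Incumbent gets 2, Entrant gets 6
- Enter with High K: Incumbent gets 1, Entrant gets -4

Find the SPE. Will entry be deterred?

SPE: (High, Enter|Low, Out|High); Entry deterred. Incumbent net profit = 8

Work:
After Low K: Entrant enters (6 > 0)
After High K: Entrant stays out (-4 < 0)
Incumbent: Low → 2−1=1, High → 11−3=8
Incumbent chooses High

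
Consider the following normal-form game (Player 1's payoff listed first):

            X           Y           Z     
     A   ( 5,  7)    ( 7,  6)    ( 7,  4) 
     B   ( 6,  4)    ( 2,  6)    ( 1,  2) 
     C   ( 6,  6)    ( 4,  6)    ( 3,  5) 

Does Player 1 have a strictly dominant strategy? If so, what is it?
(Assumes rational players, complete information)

No strictly dominant strategy exists for Player 1

Work:
A strategy strictly dominates another if it gives a strictly higher payoff against every opponent action. Compare each pair of P1's strategies column-by-column:
  A vs B: [5 vs 6, 7 vs 2, 7 vs 1] → A does not strictly dominate B (column X: 5 ≤ 6)
  A vs C: [5 vs 6, 7 vs 4, 7 vs 3] → A does not strictly dominate C (column X: 5 ≤ 6)
  B vs A: [6 vs 5, 2 vs 7, 1 vs 7] → B does not strictly dominate A (column Y: 2 ≤ 7)
  B vs C: [6 vs 6, 2 vs 4, 1 vs 3] → B does not strictly dominate C (column X: 6 ≤ 6)
  C vs A: [6 vs 5, 4 vs 7, 3 vs 7] → C does not strictly dominate A (column Y: 4 ≤ 7)
  C vs B: [6 vs 6, 4 vs 2, 3 vs 1] → C does not strictly dominate B (column X: 6 ≤ 6)
No single strategy strictly dominates all others → no strictly dominant strategy.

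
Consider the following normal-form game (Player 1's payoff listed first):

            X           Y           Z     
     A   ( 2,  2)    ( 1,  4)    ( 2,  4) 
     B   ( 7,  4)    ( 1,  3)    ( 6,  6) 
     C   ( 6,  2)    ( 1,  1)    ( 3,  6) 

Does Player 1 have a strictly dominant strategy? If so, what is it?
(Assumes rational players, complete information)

No strictly dominant strategy exists for Player 1

Work:
A strategy strictly dominates another if it gives a strictly higher payoff against every opponent action. Compare each pair of P1's strategies column-by-column:
  A vs B: [2 vs 7, 1 vs 1, 2 vs 6] → A does not strictly dominate B (column X: 2 ≤ 7)
  A vs C: [2 vs 6, 1 vs 1, 2 vs 3] → A does not strictly dominate C (column X: 2 ≤ 6)
  B vs A: [7 vs 2, 1 vs 1, 6 vs 2] → B does not strictly dominate A (column Y: 1 ≤ 1)
  B vs C: [7 vs 6, 1 vs 1, 6 vs 3] → B does not strictly dominate C (column Y: 1 ≤ 1)
  C vs A: [6 vs 2, 1 vs 1, 3 vs 2] → C does not strictly dominate A (column Y: 1 ≤ 1)
  C vs B: [6 vs 7, 1 vs 1, 3 vs 6] → C does not strictly dominate B (column X: 6 ≤ 7)
No single strategy strictly dominates all others → no strictly dominant strategy.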